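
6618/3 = 2206  =  2206.00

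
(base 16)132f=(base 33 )4gr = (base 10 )4911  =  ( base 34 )48F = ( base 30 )5dl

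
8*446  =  3568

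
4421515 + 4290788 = 8712303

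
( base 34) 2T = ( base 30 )37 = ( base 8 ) 141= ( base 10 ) 97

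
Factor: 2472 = 2^3 * 3^1*103^1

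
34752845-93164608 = -58411763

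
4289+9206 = 13495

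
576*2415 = 1391040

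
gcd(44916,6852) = 12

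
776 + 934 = 1710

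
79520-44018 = 35502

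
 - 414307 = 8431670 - 8845977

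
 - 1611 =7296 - 8907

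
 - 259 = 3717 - 3976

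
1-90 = -89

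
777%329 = 119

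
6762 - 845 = 5917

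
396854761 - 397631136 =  - 776375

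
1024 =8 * 128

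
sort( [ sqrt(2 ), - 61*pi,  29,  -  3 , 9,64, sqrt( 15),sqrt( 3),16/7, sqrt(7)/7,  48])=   [ - 61*pi, - 3, sqrt(7)/7, sqrt(2 ),sqrt( 3),16/7,sqrt(15 ), 9, 29, 48,64]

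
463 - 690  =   - 227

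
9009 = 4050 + 4959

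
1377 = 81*17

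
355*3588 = 1273740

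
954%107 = 98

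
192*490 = 94080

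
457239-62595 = 394644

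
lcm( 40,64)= 320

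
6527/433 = 6527/433 = 15.07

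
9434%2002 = 1426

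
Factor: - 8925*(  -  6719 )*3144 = 188536483800 = 2^3*3^2*5^2*7^1*17^1*131^1*6719^1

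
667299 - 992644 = - 325345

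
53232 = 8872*6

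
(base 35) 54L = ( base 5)200121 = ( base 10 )6286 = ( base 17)14CD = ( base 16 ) 188E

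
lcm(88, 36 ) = 792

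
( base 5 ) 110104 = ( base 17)d15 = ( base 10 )3779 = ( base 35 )32y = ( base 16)ec3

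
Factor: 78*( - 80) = - 2^5*3^1*5^1* 13^1 = - 6240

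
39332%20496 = 18836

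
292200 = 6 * 48700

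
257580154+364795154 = 622375308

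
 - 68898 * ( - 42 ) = 2893716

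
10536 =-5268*( - 2 )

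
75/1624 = 75/1624= 0.05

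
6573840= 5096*1290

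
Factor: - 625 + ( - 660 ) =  - 1285 = - 5^1*257^1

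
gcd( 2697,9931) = 1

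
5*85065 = 425325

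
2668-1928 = 740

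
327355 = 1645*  199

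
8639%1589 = 694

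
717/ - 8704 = - 1  +  7987/8704 = - 0.08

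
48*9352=448896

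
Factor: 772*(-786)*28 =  - 16990176 = - 2^5 * 3^1*7^1*131^1*193^1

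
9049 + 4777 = 13826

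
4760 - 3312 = 1448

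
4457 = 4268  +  189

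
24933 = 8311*3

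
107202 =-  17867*( -6 )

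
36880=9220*4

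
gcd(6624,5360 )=16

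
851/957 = 851/957  =  0.89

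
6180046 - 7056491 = -876445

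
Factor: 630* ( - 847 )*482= - 257200020 = - 2^2*3^2 *5^1*7^2*11^2*241^1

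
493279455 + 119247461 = 612526916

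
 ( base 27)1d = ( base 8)50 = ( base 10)40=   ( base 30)1a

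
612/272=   9/4=2.25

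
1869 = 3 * 623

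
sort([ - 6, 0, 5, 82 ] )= [-6,  0, 5,82]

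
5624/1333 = 5624/1333=4.22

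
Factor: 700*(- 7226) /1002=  - 2529100/501 = - 2^2*3^(  -  1)*5^2 *7^1*167^( - 1)*3613^1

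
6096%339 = 333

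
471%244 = 227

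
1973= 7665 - 5692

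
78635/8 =9829 + 3/8 = 9829.38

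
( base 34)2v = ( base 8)143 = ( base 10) 99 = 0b1100011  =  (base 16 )63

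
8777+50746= 59523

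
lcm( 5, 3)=15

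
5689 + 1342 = 7031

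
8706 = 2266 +6440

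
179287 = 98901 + 80386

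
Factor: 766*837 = 641142 = 2^1*3^3*31^1*383^1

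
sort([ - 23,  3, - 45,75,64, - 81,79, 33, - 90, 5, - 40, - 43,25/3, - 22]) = [-90, - 81, - 45, - 43, - 40,- 23, - 22,  3, 5, 25/3,33,64, 75 , 79 ] 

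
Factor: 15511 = 15511^1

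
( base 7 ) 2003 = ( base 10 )689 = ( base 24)14H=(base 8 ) 1261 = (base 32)LH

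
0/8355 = 0 = 0.00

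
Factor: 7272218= 2^1*181^1*20089^1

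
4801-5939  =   - 1138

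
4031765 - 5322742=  - 1290977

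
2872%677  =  164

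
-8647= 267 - 8914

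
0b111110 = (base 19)35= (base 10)62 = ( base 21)2K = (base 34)1S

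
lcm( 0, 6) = 0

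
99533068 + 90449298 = 189982366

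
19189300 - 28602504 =-9413204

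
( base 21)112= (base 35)D9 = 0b111010000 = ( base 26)HM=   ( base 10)464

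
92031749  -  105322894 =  - 13291145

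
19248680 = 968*19885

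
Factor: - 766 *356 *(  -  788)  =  2^5*89^1*197^1*383^1 = 214884448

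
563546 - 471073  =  92473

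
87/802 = 87/802 = 0.11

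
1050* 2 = 2100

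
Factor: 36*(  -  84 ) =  - 2^4*3^3*7^1 = -  3024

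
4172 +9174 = 13346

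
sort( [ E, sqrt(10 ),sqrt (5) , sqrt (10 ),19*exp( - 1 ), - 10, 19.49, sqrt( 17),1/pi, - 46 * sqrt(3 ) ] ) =[ - 46*sqrt ( 3), - 10,1/pi, sqrt(5 ),E, sqrt( 10) , sqrt( 10),  sqrt(17),  19*exp (-1), 19.49]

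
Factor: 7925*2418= 19162650= 2^1*3^1 *5^2 * 13^1*31^1*317^1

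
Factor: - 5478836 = -2^2*11^1*239^1*521^1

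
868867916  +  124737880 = 993605796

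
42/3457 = 42/3457  =  0.01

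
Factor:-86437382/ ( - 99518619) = 2^1*3^(-1)*53^1 * 107^1 * 7621^1 * 33172873^( - 1 ) 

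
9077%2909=350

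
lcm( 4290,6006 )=30030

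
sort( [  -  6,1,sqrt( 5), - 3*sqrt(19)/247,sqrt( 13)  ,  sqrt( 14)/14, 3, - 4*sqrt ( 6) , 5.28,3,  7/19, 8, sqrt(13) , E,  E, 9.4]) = [ - 4*sqrt(6 ), - 6 , - 3*sqrt( 19)/247, sqrt(14 )/14,7/19, 1,sqrt( 5), E , E,  3 , 3,  sqrt ( 13), sqrt ( 13 ),5.28,8,9.4 ]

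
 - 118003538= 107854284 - 225857822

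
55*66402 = 3652110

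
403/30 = 403/30 = 13.43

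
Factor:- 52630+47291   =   - 5339 = - 19^1*281^1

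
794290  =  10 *79429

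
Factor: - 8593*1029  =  -3^1*7^3*13^1*661^1=- 8842197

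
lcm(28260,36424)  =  1639080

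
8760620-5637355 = 3123265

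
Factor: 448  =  2^6*7^1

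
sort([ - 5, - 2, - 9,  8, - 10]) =[-10, - 9, - 5, - 2,8] 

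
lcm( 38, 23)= 874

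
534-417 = 117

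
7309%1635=769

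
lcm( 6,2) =6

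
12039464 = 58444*206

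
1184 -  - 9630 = 10814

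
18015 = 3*6005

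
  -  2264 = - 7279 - -5015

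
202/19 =202/19  =  10.63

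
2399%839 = 721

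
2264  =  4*566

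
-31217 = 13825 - 45042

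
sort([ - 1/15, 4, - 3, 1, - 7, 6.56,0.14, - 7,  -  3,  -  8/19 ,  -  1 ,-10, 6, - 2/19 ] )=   [- 10,-7, - 7, -3,-3 ,  -  1, -8/19, - 2/19,- 1/15,  0.14, 1,  4,6,6.56 ]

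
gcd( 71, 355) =71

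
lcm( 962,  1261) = 93314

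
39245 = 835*47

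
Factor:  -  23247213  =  - 3^1*11^1 * 704461^1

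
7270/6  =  1211 + 2/3 = 1211.67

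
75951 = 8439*9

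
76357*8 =610856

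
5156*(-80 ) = -412480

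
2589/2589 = 1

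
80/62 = 40/31 = 1.29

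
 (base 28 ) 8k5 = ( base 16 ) 1AB5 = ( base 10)6837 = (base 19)ihg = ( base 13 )315C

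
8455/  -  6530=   -  2 + 921/1306 = -1.29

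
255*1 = 255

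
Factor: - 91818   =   -2^1*3^2*5101^1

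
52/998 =26/499 = 0.05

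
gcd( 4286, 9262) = 2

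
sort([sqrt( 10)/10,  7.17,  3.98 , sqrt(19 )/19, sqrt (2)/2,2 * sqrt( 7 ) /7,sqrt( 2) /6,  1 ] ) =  [sqrt( 19)/19, sqrt( 2)/6, sqrt ( 10 ) /10,sqrt( 2) /2, 2* sqrt (7 ) /7, 1, 3.98,7.17 ]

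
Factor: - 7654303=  - 31^1*246913^1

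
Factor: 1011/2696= 2^(-3 )*3^1 =3/8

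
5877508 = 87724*67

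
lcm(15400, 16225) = 908600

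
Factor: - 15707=  -  113^1*139^1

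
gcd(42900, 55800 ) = 300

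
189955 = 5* 37991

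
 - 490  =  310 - 800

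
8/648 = 1/81=0.01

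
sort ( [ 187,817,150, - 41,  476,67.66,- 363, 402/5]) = [  -  363,-41,  67.66,402/5,150, 187, 476, 817]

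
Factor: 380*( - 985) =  - 2^2 * 5^2*19^1*197^1 = - 374300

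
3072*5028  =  15446016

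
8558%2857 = 2844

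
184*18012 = 3314208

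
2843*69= 196167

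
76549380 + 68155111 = 144704491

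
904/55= 904/55 = 16.44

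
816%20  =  16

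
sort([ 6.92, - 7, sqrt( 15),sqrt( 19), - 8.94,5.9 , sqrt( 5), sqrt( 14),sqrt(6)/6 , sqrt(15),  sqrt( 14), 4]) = [-8.94, - 7 , sqrt ( 6)/6,sqrt(5) , sqrt( 14),  sqrt (14 ) , sqrt(15 ), sqrt(15) , 4,  sqrt ( 19),  5.9,6.92]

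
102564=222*462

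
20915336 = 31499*664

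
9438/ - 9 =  -3146/3 = - 1048.67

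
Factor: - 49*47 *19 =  - 43757 = - 7^2 * 19^1*47^1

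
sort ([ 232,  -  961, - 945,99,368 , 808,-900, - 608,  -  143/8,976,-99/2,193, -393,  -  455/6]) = [ - 961, -945,-900,-608,- 393,-455/6 , - 99/2, - 143/8,99, 193, 232,368,808,976] 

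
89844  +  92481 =182325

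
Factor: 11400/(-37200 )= - 19/62=   - 2^( - 1)*19^1*31^( - 1 )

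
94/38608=47/19304 = 0.00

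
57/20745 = 19/6915  =  0.00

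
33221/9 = 3691+2/9= 3691.22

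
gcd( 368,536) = 8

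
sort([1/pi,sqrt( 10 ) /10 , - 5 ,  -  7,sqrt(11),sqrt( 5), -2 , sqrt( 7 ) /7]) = [ - 7, - 5, - 2,sqrt( 10 ) /10, 1/pi, sqrt(7 )/7,sqrt( 5), sqrt(11) ]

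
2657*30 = 79710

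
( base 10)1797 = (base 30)1tr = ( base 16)705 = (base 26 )2h3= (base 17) 63C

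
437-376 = 61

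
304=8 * 38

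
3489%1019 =432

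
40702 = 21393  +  19309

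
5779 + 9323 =15102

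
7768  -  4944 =2824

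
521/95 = 5 + 46/95 = 5.48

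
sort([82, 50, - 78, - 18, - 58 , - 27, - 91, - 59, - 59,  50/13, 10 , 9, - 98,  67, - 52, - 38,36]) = [-98,  -  91, - 78, - 59 , - 59, - 58, -52, - 38,-27, - 18,  50/13,9,10,36,50, 67,82 ] 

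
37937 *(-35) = -1327795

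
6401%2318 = 1765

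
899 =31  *29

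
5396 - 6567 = -1171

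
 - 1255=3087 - 4342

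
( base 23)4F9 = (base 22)526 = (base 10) 2470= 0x9A6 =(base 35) 20K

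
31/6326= 31/6326 = 0.00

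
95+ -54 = 41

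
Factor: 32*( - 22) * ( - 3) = 2112 = 2^6 * 3^1* 11^1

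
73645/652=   73645/652 = 112.95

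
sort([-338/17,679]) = [ - 338/17, 679] 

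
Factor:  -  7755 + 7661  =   - 94 = -  2^1 *47^1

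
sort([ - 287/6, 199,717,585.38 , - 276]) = [ - 276, - 287/6, 199,585.38,717]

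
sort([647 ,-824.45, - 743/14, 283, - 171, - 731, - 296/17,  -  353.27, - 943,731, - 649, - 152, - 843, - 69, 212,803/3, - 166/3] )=[ - 943, - 843 , - 824.45  , - 731, - 649, - 353.27,- 171, - 152, - 69,-166/3, - 743/14,  -  296/17,  212,  803/3, 283,647,731] 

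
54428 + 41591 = 96019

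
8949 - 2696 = 6253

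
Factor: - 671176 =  - 2^3*11^1*29^1 * 263^1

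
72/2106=4/117 = 0.03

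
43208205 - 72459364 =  - 29251159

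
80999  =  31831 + 49168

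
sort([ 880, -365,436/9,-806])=[  -  806 , - 365,436/9,880 ] 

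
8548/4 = 2137 = 2137.00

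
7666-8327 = -661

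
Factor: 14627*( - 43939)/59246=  - 642695753/59246 = - 2^(  -  1)*7^1* 11^(-1)*2693^( - 1)*6277^1*14627^1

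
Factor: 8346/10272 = 2^( - 4)*13^1 = 13/16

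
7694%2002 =1688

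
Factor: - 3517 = - 3517^1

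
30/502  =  15/251 = 0.06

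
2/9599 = 2/9599 = 0.00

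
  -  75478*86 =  - 6491108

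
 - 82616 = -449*184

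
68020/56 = 17005/14 = 1214.64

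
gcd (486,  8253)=9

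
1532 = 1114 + 418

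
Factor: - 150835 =-5^1*  97^1*311^1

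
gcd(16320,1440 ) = 480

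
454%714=454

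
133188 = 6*22198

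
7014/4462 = 3507/2231 = 1.57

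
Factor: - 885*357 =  - 3^2*5^1*7^1 * 17^1*59^1 = - 315945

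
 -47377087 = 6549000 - 53926087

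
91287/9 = 10143  =  10143.00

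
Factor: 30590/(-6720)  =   - 437/96 = -2^( - 5)*3^(  -  1 )*19^1*23^1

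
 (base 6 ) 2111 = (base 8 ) 733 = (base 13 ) 2a7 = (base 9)577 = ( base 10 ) 475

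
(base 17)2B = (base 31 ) 1e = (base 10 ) 45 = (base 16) 2D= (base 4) 231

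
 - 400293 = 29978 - 430271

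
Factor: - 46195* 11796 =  - 2^2*3^1*5^1*983^1*9239^1 = - 544916220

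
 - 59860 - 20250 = -80110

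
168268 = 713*236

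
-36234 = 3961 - 40195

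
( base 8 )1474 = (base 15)3A3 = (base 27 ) 13I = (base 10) 828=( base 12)590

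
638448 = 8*79806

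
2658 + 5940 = 8598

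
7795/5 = 1559 = 1559.00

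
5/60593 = 5/60593 = 0.00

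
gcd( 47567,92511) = 1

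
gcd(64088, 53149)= 1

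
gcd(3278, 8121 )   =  1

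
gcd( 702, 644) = 2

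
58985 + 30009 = 88994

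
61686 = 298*207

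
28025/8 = 28025/8 = 3503.12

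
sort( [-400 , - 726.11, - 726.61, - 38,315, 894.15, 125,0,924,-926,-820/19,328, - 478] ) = [ - 926, - 726.61,-726.11, - 478, - 400,-820/19, - 38, 0,125,315, 328,894.15,924] 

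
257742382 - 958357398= -700615016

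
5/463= 5/463 = 0.01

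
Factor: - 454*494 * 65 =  - 14577940 = - 2^2*5^1*13^2*19^1*227^1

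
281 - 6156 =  - 5875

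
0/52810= 0 =0.00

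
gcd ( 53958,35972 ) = 17986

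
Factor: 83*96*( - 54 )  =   - 2^6*3^4*83^1 = - 430272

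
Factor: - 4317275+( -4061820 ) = - 8379095 = -5^1*19^1*193^1*457^1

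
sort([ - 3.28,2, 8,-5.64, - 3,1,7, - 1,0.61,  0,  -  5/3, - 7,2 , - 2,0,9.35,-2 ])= [ - 7, - 5.64, - 3.28, - 3, - 2, - 2, - 5/3,- 1,0, 0,  0.61,1,2,2, 7, 8,9.35]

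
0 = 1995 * 0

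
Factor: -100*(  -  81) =8100=2^2*3^4*5^2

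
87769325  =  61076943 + 26692382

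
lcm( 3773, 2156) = 15092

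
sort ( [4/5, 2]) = [4/5,2]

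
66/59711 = 66/59711 = 0.00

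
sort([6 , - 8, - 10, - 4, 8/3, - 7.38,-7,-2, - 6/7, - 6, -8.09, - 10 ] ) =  [ - 10, - 10, - 8.09 ,  -  8 , - 7.38 , - 7,-6, - 4, - 2, - 6/7, 8/3,6] 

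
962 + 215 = 1177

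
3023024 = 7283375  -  4260351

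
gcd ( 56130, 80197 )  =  1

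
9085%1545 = 1360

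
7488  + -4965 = 2523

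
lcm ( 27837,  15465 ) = 139185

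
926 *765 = 708390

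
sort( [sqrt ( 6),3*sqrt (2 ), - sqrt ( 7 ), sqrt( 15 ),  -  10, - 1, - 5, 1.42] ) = [  -  10,-5, - sqrt(7), - 1,1.42,sqrt ( 6), sqrt( 15),3*sqrt(2)] 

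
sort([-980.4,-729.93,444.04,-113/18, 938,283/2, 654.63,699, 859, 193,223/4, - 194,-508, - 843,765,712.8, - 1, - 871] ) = [ - 980.4,-871,-843,-729.93, - 508, - 194, - 113/18,-1,223/4,283/2, 193,444.04,654.63,699,  712.8,  765,859,  938]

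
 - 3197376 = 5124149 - 8321525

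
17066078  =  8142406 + 8923672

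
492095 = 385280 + 106815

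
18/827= 18/827 = 0.02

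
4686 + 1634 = 6320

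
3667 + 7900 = 11567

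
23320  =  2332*10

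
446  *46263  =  20633298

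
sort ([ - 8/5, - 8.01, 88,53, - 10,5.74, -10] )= [- 10, - 10, - 8.01, - 8/5,5.74,53,88] 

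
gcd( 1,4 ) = 1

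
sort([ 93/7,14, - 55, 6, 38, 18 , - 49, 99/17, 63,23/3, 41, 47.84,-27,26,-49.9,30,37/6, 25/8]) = [ -55, - 49.9, - 49, - 27,25/8,  99/17, 6, 37/6,  23/3, 93/7, 14,18, 26 , 30, 38,41, 47.84, 63] 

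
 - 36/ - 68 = 9/17 = 0.53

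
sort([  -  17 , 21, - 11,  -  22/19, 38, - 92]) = [ - 92,-17 , - 11, - 22/19, 21,38]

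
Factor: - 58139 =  - 47^1*1237^1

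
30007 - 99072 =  - 69065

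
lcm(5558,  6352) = 44464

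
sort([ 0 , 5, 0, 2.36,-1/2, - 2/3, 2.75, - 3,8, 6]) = [-3, - 2/3,-1/2, 0,  0, 2.36, 2.75, 5,6, 8 ]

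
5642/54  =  104+13/27=104.48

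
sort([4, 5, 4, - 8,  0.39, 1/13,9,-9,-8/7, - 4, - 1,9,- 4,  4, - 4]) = [ - 9, - 8,- 4,  -  4,-4, - 8/7, - 1 , 1/13,  0.39,4,4,4, 5,  9,9]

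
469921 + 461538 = 931459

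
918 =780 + 138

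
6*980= 5880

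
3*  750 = 2250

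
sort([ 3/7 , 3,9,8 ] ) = [ 3/7,3, 8,9]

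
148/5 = 148/5 = 29.60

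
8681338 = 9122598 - 441260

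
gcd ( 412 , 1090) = 2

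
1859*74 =137566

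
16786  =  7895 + 8891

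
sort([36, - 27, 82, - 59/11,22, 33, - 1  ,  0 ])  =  [- 27 ,-59/11,-1, 0,22,33, 36,82]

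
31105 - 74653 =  - 43548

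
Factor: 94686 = 2^1*3^1*43^1*367^1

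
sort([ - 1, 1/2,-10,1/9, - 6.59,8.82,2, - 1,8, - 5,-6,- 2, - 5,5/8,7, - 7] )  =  [ - 10,- 7  ,  -  6.59, - 6,-5, - 5,  -  2,- 1, - 1, 1/9,1/2 , 5/8,2, 7  ,  8, 8.82 ] 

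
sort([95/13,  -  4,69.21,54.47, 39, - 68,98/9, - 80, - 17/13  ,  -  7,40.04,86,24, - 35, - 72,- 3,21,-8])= [ - 80,-72 ,  -  68, - 35,-8, - 7, -4, - 3,  -  17/13,95/13,98/9,21,  24,39,  40.04,54.47, 69.21, 86]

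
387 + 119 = 506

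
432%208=16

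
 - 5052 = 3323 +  - 8375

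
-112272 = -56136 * 2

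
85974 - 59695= 26279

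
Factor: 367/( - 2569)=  - 1/7 = - 7^( - 1) 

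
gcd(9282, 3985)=1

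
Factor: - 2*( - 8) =2^4 = 16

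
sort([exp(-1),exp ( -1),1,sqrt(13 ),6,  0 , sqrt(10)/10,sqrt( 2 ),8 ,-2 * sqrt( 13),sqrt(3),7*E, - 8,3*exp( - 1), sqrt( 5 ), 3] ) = [-8,-2*sqrt( 13),  0,sqrt (10) /10 , exp( - 1),exp( - 1),1,3*exp (-1),sqrt( 2 ),sqrt( 3 ) , sqrt( 5),3,sqrt(13),6,8,7*E] 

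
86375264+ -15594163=70781101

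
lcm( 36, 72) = 72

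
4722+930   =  5652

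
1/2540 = 1/2540 = 0.00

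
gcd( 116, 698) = 2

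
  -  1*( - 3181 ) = 3181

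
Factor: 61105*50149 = 5^1*11^3 *47^1*97^1 * 101^1 = 3064354645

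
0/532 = 0=0.00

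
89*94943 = 8449927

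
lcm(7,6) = 42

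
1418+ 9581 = 10999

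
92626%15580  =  14726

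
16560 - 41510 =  - 24950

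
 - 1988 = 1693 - 3681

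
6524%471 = 401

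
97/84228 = 97/84228=   0.00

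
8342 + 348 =8690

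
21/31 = 21/31= 0.68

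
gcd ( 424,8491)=1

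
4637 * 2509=11634233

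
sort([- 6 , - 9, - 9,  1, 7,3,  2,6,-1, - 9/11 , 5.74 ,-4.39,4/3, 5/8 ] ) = [ -9, - 9, - 6, - 4.39, - 1, - 9/11, 5/8,1,4/3, 2, 3,  5.74,6, 7]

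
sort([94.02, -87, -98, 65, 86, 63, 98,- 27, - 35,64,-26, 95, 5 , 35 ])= [ - 98, - 87, - 35, - 27,-26, 5, 35, 63 , 64, 65,  86, 94.02, 95,98 ] 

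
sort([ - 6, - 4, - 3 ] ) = [-6, -4, - 3]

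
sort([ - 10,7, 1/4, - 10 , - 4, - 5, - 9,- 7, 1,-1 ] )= [  -  10,-10, - 9,-7,  -  5, - 4,-1,1/4, 1,7 ] 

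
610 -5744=  -  5134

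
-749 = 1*(  -  749)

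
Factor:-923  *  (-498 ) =459654 = 2^1*3^1*13^1 * 71^1*83^1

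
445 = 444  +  1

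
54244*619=33577036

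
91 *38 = 3458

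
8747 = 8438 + 309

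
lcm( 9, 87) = 261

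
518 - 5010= - 4492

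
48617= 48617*1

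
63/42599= 63/42599 =0.00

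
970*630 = 611100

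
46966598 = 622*75509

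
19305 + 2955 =22260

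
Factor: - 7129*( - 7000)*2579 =2^3*5^3*7^1*2579^1*7129^1 = 128699837000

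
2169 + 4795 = 6964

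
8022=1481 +6541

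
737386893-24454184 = 712932709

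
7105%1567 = 837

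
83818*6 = 502908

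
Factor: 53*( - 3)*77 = - 12243=- 3^1*7^1*11^1 * 53^1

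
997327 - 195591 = 801736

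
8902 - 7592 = 1310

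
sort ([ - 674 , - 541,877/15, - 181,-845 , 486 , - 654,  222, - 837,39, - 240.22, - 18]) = [ - 845, - 837 , - 674, - 654, - 541, - 240.22, - 181,  -  18,39, 877/15, 222,486] 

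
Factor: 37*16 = 2^4* 37^1 = 592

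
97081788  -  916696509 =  - 819614721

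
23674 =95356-71682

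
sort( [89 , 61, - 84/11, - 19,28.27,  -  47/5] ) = [- 19,-47/5, - 84/11,28.27,61,  89 ] 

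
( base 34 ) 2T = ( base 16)61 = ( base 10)97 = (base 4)1201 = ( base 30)37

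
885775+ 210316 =1096091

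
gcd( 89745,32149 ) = 1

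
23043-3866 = 19177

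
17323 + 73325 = 90648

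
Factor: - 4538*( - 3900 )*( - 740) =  -2^5*3^1*5^3*13^1*37^1*2269^1 = - 13096668000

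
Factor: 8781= 3^1*2927^1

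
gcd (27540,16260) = 60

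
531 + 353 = 884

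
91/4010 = 91/4010 = 0.02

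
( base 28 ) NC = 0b1010010000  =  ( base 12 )468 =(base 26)P6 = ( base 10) 656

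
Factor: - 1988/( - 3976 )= 2^(  -  1) = 1/2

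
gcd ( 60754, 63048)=74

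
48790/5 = 9758 = 9758.00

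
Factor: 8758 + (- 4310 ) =2^5 * 139^1 = 4448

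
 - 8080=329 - 8409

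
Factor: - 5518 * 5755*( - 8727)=277135397430 = 2^1 *3^1*5^1 * 31^1*  89^1*1151^1*2909^1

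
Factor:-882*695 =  - 612990= -  2^1*3^2*5^1*7^2*139^1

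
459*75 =34425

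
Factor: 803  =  11^1*73^1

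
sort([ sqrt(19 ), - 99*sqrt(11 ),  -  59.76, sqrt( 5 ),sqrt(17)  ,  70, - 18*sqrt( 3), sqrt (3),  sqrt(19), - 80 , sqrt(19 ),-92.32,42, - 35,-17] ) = [  -  99*sqrt( 11), - 92.32, - 80 , - 59.76, - 35, - 18*sqrt(3 ), - 17, sqrt( 3) , sqrt(5), sqrt(17 ),  sqrt(19 ),sqrt( 19),sqrt( 19), 42,  70 ]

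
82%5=2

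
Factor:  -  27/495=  - 3^1*5^(  -  1) * 11^( - 1) =- 3/55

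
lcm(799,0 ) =0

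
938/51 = 18 + 20/51 = 18.39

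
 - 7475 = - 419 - 7056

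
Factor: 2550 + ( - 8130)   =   - 5580 = - 2^2*3^2 * 5^1 * 31^1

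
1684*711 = 1197324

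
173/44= 173/44 =3.93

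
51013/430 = 51013/430 = 118.63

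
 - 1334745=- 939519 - 395226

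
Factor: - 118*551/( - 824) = 2^( - 2)*19^1* 29^1*59^1 * 103^( - 1) = 32509/412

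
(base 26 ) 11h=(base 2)1011001111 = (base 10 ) 719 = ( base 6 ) 3155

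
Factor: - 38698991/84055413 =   -  3^(  -  1 )*13^( - 1)*19^1*601^1 *3389^1 * 2155267^(  -  1)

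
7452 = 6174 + 1278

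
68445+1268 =69713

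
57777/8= 7222 + 1/8 = 7222.12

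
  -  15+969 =954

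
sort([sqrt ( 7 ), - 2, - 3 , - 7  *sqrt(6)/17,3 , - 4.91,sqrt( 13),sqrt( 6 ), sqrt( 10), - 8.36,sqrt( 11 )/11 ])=[ - 8.36, - 4.91 , - 3,- 2,  -  7 * sqrt( 6) /17, sqrt (11 ) /11,sqrt(6 ),sqrt( 7),3, sqrt( 10),sqrt ( 13)]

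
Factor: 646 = 2^1  *  17^1*19^1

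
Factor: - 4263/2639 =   -  3^1*7^1*13^(-1 )= - 21/13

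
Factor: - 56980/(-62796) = 14245/15699  =  3^(-1)*5^1*7^1*11^1*37^1*5233^(  -  1 )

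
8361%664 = 393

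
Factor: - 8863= - 8863^1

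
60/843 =20/281 = 0.07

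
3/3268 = 3/3268 = 0.00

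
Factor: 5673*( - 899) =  -3^1  *29^1*31^2*61^1  =  -  5100027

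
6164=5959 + 205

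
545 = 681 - 136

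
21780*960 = 20908800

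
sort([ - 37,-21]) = [-37, - 21]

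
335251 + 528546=863797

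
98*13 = 1274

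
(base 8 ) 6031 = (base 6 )22201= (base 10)3097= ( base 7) 12013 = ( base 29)3JN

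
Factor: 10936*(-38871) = -425093256 = - 2^3*3^2 *7^1*617^1*1367^1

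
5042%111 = 47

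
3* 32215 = 96645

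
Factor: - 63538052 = - 2^2* 19^1*23^1*163^1*223^1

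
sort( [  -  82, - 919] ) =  [-919,  -  82 ]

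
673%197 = 82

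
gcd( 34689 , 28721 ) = 373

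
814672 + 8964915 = 9779587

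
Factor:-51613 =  - 51613^1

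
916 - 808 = 108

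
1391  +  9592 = 10983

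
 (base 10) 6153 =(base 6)44253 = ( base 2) 1100000001001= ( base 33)5LF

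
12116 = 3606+8510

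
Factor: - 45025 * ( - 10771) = 484964275 = 5^2*1801^1*10771^1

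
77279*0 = 0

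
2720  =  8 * 340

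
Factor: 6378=2^1* 3^1 * 1063^1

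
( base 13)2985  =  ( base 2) 1011110001000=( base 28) 7J4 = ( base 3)22021010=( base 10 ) 6024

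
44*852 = 37488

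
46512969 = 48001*969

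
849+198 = 1047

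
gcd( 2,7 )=1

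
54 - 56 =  - 2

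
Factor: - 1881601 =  - 1881601^1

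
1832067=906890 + 925177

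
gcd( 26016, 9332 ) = 4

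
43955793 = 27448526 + 16507267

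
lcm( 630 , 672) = 10080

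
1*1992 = 1992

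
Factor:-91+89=-2  =  - 2^1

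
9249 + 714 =9963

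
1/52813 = 1/52813 = 0.00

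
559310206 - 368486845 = 190823361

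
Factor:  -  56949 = -3^1*41^1*463^1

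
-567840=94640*( - 6)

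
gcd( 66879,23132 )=1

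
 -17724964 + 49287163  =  31562199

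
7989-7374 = 615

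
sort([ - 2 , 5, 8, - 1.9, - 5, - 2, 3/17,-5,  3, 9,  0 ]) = [ - 5, - 5, - 2, - 2,  -  1.9, 0 , 3/17 , 3, 5,8,9] 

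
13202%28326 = 13202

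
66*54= 3564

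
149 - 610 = - 461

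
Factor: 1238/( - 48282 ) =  - 1/39 = - 3^ (  -  1)*13^(- 1 ) 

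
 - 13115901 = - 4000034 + -9115867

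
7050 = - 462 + 7512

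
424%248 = 176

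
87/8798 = 87/8798 = 0.01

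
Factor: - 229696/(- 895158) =114848/447579 =2^5*3^( - 3 ) *11^(-2)*37^1*97^1 * 137^ (-1 )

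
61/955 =61/955 = 0.06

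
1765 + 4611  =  6376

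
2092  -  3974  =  -1882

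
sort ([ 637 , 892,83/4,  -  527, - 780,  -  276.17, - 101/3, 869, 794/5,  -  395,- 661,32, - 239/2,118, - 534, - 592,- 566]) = [ - 780,  -  661, - 592, - 566,-534, - 527,-395,-276.17, - 239/2, - 101/3,83/4,  32,118, 794/5, 637, 869,  892 ]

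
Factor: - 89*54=  -  2^1*3^3*89^1= -  4806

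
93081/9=31027/3 = 10342.33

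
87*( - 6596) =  - 573852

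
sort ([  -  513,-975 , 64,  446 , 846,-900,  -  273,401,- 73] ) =[- 975, - 900, - 513, - 273, - 73 , 64 , 401 , 446,  846]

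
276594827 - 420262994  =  -143668167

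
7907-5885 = 2022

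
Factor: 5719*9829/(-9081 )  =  -56212051/9081 = - 3^( - 2)*7^1*19^1*43^1*1009^( - 1 )*9829^1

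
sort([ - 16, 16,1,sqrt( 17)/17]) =[ - 16,sqrt(17)/17,1,  16]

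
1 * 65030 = 65030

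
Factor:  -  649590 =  - 2^1*3^1*5^1*59^1*367^1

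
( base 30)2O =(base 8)124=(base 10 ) 84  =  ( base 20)44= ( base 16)54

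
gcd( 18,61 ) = 1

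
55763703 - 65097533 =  - 9333830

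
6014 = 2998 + 3016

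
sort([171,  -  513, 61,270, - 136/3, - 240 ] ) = [  -  513, - 240, - 136/3, 61, 171,270 ]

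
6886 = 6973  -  87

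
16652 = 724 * 23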